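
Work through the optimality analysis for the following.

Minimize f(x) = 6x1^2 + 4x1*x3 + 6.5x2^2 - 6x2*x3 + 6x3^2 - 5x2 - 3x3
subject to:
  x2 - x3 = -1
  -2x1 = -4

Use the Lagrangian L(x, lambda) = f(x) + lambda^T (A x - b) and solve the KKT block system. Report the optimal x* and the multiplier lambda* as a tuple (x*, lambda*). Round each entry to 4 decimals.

Form the Lagrangian:
  L(x, lambda) = (1/2) x^T Q x + c^T x + lambda^T (A x - b)
Stationarity (grad_x L = 0): Q x + c + A^T lambda = 0.
Primal feasibility: A x = b.

This gives the KKT block system:
  [ Q   A^T ] [ x     ]   [-c ]
  [ A    0  ] [ lambda ] = [ b ]

Solving the linear system:
  x*      = (2, -0.4615, 0.5385)
  lambda* = (14.2308, 13.0769)
  f(x*)   = 33.6154

x* = (2, -0.4615, 0.5385), lambda* = (14.2308, 13.0769)


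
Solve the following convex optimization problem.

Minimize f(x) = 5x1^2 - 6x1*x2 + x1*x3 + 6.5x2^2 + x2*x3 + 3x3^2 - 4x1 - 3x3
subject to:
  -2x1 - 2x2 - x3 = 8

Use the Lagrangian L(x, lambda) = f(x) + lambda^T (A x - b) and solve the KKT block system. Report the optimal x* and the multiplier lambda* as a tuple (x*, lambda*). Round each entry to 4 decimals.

Form the Lagrangian:
  L(x, lambda) = (1/2) x^T Q x + c^T x + lambda^T (A x - b)
Stationarity (grad_x L = 0): Q x + c + A^T lambda = 0.
Primal feasibility: A x = b.

This gives the KKT block system:
  [ Q   A^T ] [ x     ]   [-c ]
  [ A    0  ] [ lambda ] = [ b ]

Solving the linear system:
  x*      = (-2.0831, -1.9647, 0.0957)
  lambda* = (-6.4736)
  f(x*)   = 29.9169

x* = (-2.0831, -1.9647, 0.0957), lambda* = (-6.4736)


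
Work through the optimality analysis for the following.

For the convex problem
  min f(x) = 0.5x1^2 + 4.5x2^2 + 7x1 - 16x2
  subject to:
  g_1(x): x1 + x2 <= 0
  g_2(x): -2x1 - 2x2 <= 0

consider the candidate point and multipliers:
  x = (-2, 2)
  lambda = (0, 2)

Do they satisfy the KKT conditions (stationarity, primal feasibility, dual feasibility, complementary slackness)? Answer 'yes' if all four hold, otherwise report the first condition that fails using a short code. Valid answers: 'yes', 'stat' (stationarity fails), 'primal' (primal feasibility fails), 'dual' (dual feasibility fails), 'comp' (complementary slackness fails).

Gradient of f: grad f(x) = Q x + c = (5, 2)
Constraint values g_i(x) = a_i^T x - b_i:
  g_1((-2, 2)) = 0
  g_2((-2, 2)) = 0
Stationarity residual: grad f(x) + sum_i lambda_i a_i = (1, -2)
  -> stationarity FAILS
Primal feasibility (all g_i <= 0): OK
Dual feasibility (all lambda_i >= 0): OK
Complementary slackness (lambda_i * g_i(x) = 0 for all i): OK

Verdict: the first failing condition is stationarity -> stat.

stat


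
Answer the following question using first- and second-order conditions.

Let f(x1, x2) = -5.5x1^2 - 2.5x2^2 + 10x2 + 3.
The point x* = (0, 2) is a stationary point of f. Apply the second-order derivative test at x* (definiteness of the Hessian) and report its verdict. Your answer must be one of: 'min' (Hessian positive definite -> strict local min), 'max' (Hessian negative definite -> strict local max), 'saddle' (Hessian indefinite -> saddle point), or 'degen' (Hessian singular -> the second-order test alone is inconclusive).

Compute the Hessian H = grad^2 f:
  H = [[-11, 0], [0, -5]]
Verify stationarity: grad f(x*) = H x* + g = (0, 0).
Eigenvalues of H: -11, -5.
Both eigenvalues < 0, so H is negative definite -> x* is a strict local max.

max


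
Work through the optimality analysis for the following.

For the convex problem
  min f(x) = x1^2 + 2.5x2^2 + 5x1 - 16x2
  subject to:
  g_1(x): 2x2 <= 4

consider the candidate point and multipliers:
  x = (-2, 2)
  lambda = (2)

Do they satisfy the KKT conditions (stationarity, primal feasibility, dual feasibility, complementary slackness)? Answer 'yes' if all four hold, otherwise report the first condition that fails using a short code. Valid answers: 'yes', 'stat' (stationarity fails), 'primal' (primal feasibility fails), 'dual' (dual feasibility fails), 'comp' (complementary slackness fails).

Gradient of f: grad f(x) = Q x + c = (1, -6)
Constraint values g_i(x) = a_i^T x - b_i:
  g_1((-2, 2)) = 0
Stationarity residual: grad f(x) + sum_i lambda_i a_i = (1, -2)
  -> stationarity FAILS
Primal feasibility (all g_i <= 0): OK
Dual feasibility (all lambda_i >= 0): OK
Complementary slackness (lambda_i * g_i(x) = 0 for all i): OK

Verdict: the first failing condition is stationarity -> stat.

stat


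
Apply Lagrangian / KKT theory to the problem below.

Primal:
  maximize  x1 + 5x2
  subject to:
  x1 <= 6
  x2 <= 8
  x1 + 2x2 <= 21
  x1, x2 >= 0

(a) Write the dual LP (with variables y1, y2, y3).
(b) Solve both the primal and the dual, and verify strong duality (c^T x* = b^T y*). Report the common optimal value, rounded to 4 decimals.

The standard primal-dual pair for 'max c^T x s.t. A x <= b, x >= 0' is:
  Dual:  min b^T y  s.t.  A^T y >= c,  y >= 0.

So the dual LP is:
  minimize  6y1 + 8y2 + 21y3
  subject to:
    y1 + y3 >= 1
    y2 + 2y3 >= 5
    y1, y2, y3 >= 0

Solving the primal: x* = (5, 8).
  primal value c^T x* = 45.
Solving the dual: y* = (0, 3, 1).
  dual value b^T y* = 45.
Strong duality: c^T x* = b^T y*. Confirmed.

45


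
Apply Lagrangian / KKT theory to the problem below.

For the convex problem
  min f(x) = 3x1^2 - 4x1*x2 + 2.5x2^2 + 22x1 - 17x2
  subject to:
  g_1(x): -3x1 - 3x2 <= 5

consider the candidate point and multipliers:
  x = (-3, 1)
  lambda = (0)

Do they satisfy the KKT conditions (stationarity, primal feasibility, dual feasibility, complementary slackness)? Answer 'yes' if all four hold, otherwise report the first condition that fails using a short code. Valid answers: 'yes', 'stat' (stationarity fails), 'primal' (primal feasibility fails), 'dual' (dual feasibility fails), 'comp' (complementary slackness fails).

Gradient of f: grad f(x) = Q x + c = (0, 0)
Constraint values g_i(x) = a_i^T x - b_i:
  g_1((-3, 1)) = 1
Stationarity residual: grad f(x) + sum_i lambda_i a_i = (0, 0)
  -> stationarity OK
Primal feasibility (all g_i <= 0): FAILS
Dual feasibility (all lambda_i >= 0): OK
Complementary slackness (lambda_i * g_i(x) = 0 for all i): OK

Verdict: the first failing condition is primal_feasibility -> primal.

primal


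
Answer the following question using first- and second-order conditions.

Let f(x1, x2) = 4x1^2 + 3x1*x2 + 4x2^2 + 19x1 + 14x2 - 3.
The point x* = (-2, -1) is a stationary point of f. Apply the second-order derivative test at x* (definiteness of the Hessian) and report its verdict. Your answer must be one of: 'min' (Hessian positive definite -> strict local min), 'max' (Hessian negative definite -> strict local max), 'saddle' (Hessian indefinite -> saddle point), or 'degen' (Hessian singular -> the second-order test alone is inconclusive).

Compute the Hessian H = grad^2 f:
  H = [[8, 3], [3, 8]]
Verify stationarity: grad f(x*) = H x* + g = (0, 0).
Eigenvalues of H: 5, 11.
Both eigenvalues > 0, so H is positive definite -> x* is a strict local min.

min


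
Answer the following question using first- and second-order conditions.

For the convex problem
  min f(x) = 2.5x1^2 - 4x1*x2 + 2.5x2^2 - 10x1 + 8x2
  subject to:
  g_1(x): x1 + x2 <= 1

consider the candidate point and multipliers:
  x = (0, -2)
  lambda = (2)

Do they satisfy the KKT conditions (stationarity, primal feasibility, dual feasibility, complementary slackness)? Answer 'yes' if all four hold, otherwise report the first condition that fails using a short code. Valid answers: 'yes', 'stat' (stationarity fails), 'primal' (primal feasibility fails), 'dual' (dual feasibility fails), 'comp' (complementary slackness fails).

Gradient of f: grad f(x) = Q x + c = (-2, -2)
Constraint values g_i(x) = a_i^T x - b_i:
  g_1((0, -2)) = -3
Stationarity residual: grad f(x) + sum_i lambda_i a_i = (0, 0)
  -> stationarity OK
Primal feasibility (all g_i <= 0): OK
Dual feasibility (all lambda_i >= 0): OK
Complementary slackness (lambda_i * g_i(x) = 0 for all i): FAILS

Verdict: the first failing condition is complementary_slackness -> comp.

comp


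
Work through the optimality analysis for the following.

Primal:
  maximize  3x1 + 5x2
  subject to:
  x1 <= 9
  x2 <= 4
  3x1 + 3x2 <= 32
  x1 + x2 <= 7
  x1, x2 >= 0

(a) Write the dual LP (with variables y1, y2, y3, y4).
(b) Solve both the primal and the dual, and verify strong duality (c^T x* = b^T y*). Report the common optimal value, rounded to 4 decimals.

The standard primal-dual pair for 'max c^T x s.t. A x <= b, x >= 0' is:
  Dual:  min b^T y  s.t.  A^T y >= c,  y >= 0.

So the dual LP is:
  minimize  9y1 + 4y2 + 32y3 + 7y4
  subject to:
    y1 + 3y3 + y4 >= 3
    y2 + 3y3 + y4 >= 5
    y1, y2, y3, y4 >= 0

Solving the primal: x* = (3, 4).
  primal value c^T x* = 29.
Solving the dual: y* = (0, 2, 0, 3).
  dual value b^T y* = 29.
Strong duality: c^T x* = b^T y*. Confirmed.

29


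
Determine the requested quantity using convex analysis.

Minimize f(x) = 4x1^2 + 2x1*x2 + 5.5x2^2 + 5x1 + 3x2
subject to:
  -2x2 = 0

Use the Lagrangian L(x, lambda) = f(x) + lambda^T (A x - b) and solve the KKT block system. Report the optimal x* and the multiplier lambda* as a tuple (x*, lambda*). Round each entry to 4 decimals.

Form the Lagrangian:
  L(x, lambda) = (1/2) x^T Q x + c^T x + lambda^T (A x - b)
Stationarity (grad_x L = 0): Q x + c + A^T lambda = 0.
Primal feasibility: A x = b.

This gives the KKT block system:
  [ Q   A^T ] [ x     ]   [-c ]
  [ A    0  ] [ lambda ] = [ b ]

Solving the linear system:
  x*      = (-0.625, 0)
  lambda* = (0.875)
  f(x*)   = -1.5625

x* = (-0.625, 0), lambda* = (0.875)


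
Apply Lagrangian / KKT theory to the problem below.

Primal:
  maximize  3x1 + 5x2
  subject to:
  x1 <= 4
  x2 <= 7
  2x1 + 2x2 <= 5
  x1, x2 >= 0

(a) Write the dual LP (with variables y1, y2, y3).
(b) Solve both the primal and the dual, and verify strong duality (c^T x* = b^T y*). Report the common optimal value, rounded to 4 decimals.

The standard primal-dual pair for 'max c^T x s.t. A x <= b, x >= 0' is:
  Dual:  min b^T y  s.t.  A^T y >= c,  y >= 0.

So the dual LP is:
  minimize  4y1 + 7y2 + 5y3
  subject to:
    y1 + 2y3 >= 3
    y2 + 2y3 >= 5
    y1, y2, y3 >= 0

Solving the primal: x* = (0, 2.5).
  primal value c^T x* = 12.5.
Solving the dual: y* = (0, 0, 2.5).
  dual value b^T y* = 12.5.
Strong duality: c^T x* = b^T y*. Confirmed.

12.5


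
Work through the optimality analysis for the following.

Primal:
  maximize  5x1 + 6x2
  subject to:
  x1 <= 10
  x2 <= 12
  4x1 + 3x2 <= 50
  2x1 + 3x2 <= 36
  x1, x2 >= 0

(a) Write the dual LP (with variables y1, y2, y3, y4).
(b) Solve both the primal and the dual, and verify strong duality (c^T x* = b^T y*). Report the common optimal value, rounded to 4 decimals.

The standard primal-dual pair for 'max c^T x s.t. A x <= b, x >= 0' is:
  Dual:  min b^T y  s.t.  A^T y >= c,  y >= 0.

So the dual LP is:
  minimize  10y1 + 12y2 + 50y3 + 36y4
  subject to:
    y1 + 4y3 + 2y4 >= 5
    y2 + 3y3 + 3y4 >= 6
    y1, y2, y3, y4 >= 0

Solving the primal: x* = (7, 7.3333).
  primal value c^T x* = 79.
Solving the dual: y* = (0, 0, 0.5, 1.5).
  dual value b^T y* = 79.
Strong duality: c^T x* = b^T y*. Confirmed.

79


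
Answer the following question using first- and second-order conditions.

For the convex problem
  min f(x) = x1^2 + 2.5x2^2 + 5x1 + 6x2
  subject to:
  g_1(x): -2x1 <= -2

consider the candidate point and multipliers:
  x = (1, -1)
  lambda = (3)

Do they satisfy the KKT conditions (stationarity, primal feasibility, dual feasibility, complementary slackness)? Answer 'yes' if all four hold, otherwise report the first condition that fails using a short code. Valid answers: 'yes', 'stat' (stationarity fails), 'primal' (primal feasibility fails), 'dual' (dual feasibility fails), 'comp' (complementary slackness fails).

Gradient of f: grad f(x) = Q x + c = (7, 1)
Constraint values g_i(x) = a_i^T x - b_i:
  g_1((1, -1)) = 0
Stationarity residual: grad f(x) + sum_i lambda_i a_i = (1, 1)
  -> stationarity FAILS
Primal feasibility (all g_i <= 0): OK
Dual feasibility (all lambda_i >= 0): OK
Complementary slackness (lambda_i * g_i(x) = 0 for all i): OK

Verdict: the first failing condition is stationarity -> stat.

stat


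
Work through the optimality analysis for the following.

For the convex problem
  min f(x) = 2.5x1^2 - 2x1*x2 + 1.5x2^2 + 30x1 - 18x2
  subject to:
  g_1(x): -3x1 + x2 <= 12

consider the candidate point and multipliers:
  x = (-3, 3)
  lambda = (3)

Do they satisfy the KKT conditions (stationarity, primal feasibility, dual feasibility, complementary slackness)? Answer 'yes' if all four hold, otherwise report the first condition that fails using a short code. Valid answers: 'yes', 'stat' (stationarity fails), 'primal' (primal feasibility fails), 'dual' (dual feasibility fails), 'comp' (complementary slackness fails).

Gradient of f: grad f(x) = Q x + c = (9, -3)
Constraint values g_i(x) = a_i^T x - b_i:
  g_1((-3, 3)) = 0
Stationarity residual: grad f(x) + sum_i lambda_i a_i = (0, 0)
  -> stationarity OK
Primal feasibility (all g_i <= 0): OK
Dual feasibility (all lambda_i >= 0): OK
Complementary slackness (lambda_i * g_i(x) = 0 for all i): OK

Verdict: yes, KKT holds.

yes


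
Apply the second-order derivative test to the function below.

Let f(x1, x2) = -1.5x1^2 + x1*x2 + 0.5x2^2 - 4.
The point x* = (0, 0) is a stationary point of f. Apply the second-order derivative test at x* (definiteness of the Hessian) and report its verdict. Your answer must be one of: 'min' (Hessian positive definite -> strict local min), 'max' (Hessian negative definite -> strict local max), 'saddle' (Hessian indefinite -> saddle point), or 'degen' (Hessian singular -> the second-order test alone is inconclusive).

Compute the Hessian H = grad^2 f:
  H = [[-3, 1], [1, 1]]
Verify stationarity: grad f(x*) = H x* + g = (0, 0).
Eigenvalues of H: -3.2361, 1.2361.
Eigenvalues have mixed signs, so H is indefinite -> x* is a saddle point.

saddle


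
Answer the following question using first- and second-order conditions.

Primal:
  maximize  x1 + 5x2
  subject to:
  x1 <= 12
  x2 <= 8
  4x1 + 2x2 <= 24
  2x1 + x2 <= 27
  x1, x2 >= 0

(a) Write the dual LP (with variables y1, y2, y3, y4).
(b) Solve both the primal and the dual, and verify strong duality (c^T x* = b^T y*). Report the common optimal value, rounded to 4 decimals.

The standard primal-dual pair for 'max c^T x s.t. A x <= b, x >= 0' is:
  Dual:  min b^T y  s.t.  A^T y >= c,  y >= 0.

So the dual LP is:
  minimize  12y1 + 8y2 + 24y3 + 27y4
  subject to:
    y1 + 4y3 + 2y4 >= 1
    y2 + 2y3 + y4 >= 5
    y1, y2, y3, y4 >= 0

Solving the primal: x* = (2, 8).
  primal value c^T x* = 42.
Solving the dual: y* = (0, 4.5, 0.25, 0).
  dual value b^T y* = 42.
Strong duality: c^T x* = b^T y*. Confirmed.

42


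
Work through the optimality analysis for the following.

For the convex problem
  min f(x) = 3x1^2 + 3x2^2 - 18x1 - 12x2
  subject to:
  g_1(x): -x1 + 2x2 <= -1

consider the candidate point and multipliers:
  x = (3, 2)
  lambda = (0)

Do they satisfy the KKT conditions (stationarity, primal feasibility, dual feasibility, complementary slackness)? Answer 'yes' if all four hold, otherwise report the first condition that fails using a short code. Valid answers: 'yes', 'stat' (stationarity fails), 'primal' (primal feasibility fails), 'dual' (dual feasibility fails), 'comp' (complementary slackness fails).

Gradient of f: grad f(x) = Q x + c = (0, 0)
Constraint values g_i(x) = a_i^T x - b_i:
  g_1((3, 2)) = 2
Stationarity residual: grad f(x) + sum_i lambda_i a_i = (0, 0)
  -> stationarity OK
Primal feasibility (all g_i <= 0): FAILS
Dual feasibility (all lambda_i >= 0): OK
Complementary slackness (lambda_i * g_i(x) = 0 for all i): OK

Verdict: the first failing condition is primal_feasibility -> primal.

primal


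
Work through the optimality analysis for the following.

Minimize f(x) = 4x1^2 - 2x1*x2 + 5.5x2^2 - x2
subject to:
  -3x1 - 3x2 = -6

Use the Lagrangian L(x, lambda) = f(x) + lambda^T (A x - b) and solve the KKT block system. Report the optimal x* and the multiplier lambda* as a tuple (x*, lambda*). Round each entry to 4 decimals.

Form the Lagrangian:
  L(x, lambda) = (1/2) x^T Q x + c^T x + lambda^T (A x - b)
Stationarity (grad_x L = 0): Q x + c + A^T lambda = 0.
Primal feasibility: A x = b.

This gives the KKT block system:
  [ Q   A^T ] [ x     ]   [-c ]
  [ A    0  ] [ lambda ] = [ b ]

Solving the linear system:
  x*      = (1.087, 0.913)
  lambda* = (2.2899)
  f(x*)   = 6.413

x* = (1.087, 0.913), lambda* = (2.2899)


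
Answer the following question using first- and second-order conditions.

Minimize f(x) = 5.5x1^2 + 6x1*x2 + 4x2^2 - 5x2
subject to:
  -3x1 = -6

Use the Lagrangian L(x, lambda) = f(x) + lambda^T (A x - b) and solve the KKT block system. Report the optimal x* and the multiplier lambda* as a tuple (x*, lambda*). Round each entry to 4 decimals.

Form the Lagrangian:
  L(x, lambda) = (1/2) x^T Q x + c^T x + lambda^T (A x - b)
Stationarity (grad_x L = 0): Q x + c + A^T lambda = 0.
Primal feasibility: A x = b.

This gives the KKT block system:
  [ Q   A^T ] [ x     ]   [-c ]
  [ A    0  ] [ lambda ] = [ b ]

Solving the linear system:
  x*      = (2, -0.875)
  lambda* = (5.5833)
  f(x*)   = 18.9375

x* = (2, -0.875), lambda* = (5.5833)


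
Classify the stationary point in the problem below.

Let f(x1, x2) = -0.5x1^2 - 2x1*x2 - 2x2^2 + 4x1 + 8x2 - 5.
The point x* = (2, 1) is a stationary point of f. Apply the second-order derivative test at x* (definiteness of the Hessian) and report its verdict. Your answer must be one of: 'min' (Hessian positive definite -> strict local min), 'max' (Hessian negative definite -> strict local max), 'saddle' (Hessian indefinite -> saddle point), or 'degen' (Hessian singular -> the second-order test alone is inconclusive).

Compute the Hessian H = grad^2 f:
  H = [[-1, -2], [-2, -4]]
Verify stationarity: grad f(x*) = H x* + g = (0, 0).
Eigenvalues of H: -5, 0.
H has a zero eigenvalue (singular; negative semidefinite but not definite), so H is neither positive definite, negative definite, nor indefinite. The second-order test alone is inconclusive -> degen.
(Indeed, f is constant along the null direction of H through x*, so x* is not a strict local extremum.)

degen


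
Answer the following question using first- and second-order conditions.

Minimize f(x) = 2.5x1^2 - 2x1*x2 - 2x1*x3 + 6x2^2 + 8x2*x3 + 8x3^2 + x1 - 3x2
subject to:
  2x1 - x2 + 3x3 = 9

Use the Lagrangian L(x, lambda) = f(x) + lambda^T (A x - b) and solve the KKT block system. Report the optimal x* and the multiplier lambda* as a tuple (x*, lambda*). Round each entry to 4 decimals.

Form the Lagrangian:
  L(x, lambda) = (1/2) x^T Q x + c^T x + lambda^T (A x - b)
Stationarity (grad_x L = 0): Q x + c + A^T lambda = 0.
Primal feasibility: A x = b.

This gives the KKT block system:
  [ Q   A^T ] [ x     ]   [-c ]
  [ A    0  ] [ lambda ] = [ b ]

Solving the linear system:
  x*      = (1.8776, -0.8007, 1.4813)
  lambda* = (-4.5134)
  f(x*)   = 22.4504

x* = (1.8776, -0.8007, 1.4813), lambda* = (-4.5134)


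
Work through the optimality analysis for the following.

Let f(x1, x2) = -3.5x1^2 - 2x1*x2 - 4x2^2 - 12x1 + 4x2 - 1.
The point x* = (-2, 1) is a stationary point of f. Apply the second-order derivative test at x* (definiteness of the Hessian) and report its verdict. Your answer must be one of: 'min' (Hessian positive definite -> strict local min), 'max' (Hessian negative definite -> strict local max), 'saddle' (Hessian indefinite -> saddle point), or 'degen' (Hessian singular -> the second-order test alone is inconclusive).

Compute the Hessian H = grad^2 f:
  H = [[-7, -2], [-2, -8]]
Verify stationarity: grad f(x*) = H x* + g = (0, 0).
Eigenvalues of H: -9.5616, -5.4384.
Both eigenvalues < 0, so H is negative definite -> x* is a strict local max.

max


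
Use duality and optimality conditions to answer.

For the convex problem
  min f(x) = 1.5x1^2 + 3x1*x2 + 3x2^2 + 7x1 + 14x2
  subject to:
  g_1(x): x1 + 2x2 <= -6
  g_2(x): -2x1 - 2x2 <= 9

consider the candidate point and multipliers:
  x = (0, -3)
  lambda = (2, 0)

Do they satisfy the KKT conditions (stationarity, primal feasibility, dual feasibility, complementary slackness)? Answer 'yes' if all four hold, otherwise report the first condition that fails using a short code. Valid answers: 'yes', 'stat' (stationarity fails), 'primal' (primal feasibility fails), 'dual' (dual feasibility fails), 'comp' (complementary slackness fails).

Gradient of f: grad f(x) = Q x + c = (-2, -4)
Constraint values g_i(x) = a_i^T x - b_i:
  g_1((0, -3)) = 0
  g_2((0, -3)) = -3
Stationarity residual: grad f(x) + sum_i lambda_i a_i = (0, 0)
  -> stationarity OK
Primal feasibility (all g_i <= 0): OK
Dual feasibility (all lambda_i >= 0): OK
Complementary slackness (lambda_i * g_i(x) = 0 for all i): OK

Verdict: yes, KKT holds.

yes


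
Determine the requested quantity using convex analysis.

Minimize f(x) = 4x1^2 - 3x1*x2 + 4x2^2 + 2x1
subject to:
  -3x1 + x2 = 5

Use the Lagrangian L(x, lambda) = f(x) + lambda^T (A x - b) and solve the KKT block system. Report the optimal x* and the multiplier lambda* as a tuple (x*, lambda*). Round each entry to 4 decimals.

Form the Lagrangian:
  L(x, lambda) = (1/2) x^T Q x + c^T x + lambda^T (A x - b)
Stationarity (grad_x L = 0): Q x + c + A^T lambda = 0.
Primal feasibility: A x = b.

This gives the KKT block system:
  [ Q   A^T ] [ x     ]   [-c ]
  [ A    0  ] [ lambda ] = [ b ]

Solving the linear system:
  x*      = (-1.7258, -0.1774)
  lambda* = (-3.7581)
  f(x*)   = 7.6694

x* = (-1.7258, -0.1774), lambda* = (-3.7581)


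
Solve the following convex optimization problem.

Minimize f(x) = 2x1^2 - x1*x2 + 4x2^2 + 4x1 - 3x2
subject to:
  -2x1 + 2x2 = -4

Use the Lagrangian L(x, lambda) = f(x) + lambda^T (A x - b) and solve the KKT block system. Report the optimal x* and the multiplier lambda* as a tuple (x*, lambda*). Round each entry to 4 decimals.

Form the Lagrangian:
  L(x, lambda) = (1/2) x^T Q x + c^T x + lambda^T (A x - b)
Stationarity (grad_x L = 0): Q x + c + A^T lambda = 0.
Primal feasibility: A x = b.

This gives the KKT block system:
  [ Q   A^T ] [ x     ]   [-c ]
  [ A    0  ] [ lambda ] = [ b ]

Solving the linear system:
  x*      = (1.3, -0.7)
  lambda* = (4.95)
  f(x*)   = 13.55

x* = (1.3, -0.7), lambda* = (4.95)


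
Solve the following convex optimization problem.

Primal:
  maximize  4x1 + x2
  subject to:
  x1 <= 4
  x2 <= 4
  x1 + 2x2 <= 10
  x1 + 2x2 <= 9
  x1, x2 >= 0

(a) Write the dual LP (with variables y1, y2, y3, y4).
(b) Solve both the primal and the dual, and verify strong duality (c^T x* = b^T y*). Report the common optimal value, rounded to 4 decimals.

The standard primal-dual pair for 'max c^T x s.t. A x <= b, x >= 0' is:
  Dual:  min b^T y  s.t.  A^T y >= c,  y >= 0.

So the dual LP is:
  minimize  4y1 + 4y2 + 10y3 + 9y4
  subject to:
    y1 + y3 + y4 >= 4
    y2 + 2y3 + 2y4 >= 1
    y1, y2, y3, y4 >= 0

Solving the primal: x* = (4, 2.5).
  primal value c^T x* = 18.5.
Solving the dual: y* = (3.5, 0, 0, 0.5).
  dual value b^T y* = 18.5.
Strong duality: c^T x* = b^T y*. Confirmed.

18.5


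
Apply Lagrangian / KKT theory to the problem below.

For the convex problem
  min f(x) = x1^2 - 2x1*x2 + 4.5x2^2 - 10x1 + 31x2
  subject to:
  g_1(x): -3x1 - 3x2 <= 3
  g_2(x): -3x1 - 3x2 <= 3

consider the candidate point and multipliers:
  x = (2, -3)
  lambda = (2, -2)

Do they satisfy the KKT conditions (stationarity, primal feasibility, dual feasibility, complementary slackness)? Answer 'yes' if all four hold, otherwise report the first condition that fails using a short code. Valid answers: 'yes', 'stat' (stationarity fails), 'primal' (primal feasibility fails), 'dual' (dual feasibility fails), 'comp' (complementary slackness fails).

Gradient of f: grad f(x) = Q x + c = (0, 0)
Constraint values g_i(x) = a_i^T x - b_i:
  g_1((2, -3)) = 0
  g_2((2, -3)) = 0
Stationarity residual: grad f(x) + sum_i lambda_i a_i = (0, 0)
  -> stationarity OK
Primal feasibility (all g_i <= 0): OK
Dual feasibility (all lambda_i >= 0): FAILS
Complementary slackness (lambda_i * g_i(x) = 0 for all i): OK

Verdict: the first failing condition is dual_feasibility -> dual.

dual


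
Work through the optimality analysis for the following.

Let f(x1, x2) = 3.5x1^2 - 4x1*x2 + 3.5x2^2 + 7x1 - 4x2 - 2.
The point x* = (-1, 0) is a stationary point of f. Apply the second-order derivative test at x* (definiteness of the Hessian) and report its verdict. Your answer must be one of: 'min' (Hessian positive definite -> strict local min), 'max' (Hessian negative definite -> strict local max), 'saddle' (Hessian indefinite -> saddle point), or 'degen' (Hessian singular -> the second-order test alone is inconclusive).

Compute the Hessian H = grad^2 f:
  H = [[7, -4], [-4, 7]]
Verify stationarity: grad f(x*) = H x* + g = (0, 0).
Eigenvalues of H: 3, 11.
Both eigenvalues > 0, so H is positive definite -> x* is a strict local min.

min


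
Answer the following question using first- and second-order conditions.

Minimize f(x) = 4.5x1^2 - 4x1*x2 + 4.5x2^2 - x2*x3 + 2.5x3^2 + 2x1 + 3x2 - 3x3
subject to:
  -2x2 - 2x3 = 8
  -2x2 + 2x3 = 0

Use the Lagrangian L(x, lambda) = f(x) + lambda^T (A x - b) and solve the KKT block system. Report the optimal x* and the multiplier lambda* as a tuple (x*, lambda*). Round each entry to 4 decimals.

Form the Lagrangian:
  L(x, lambda) = (1/2) x^T Q x + c^T x + lambda^T (A x - b)
Stationarity (grad_x L = 0): Q x + c + A^T lambda = 0.
Primal feasibility: A x = b.

This gives the KKT block system:
  [ Q   A^T ] [ x     ]   [-c ]
  [ A    0  ] [ lambda ] = [ b ]

Solving the linear system:
  x*      = (-1.1111, -2, -2)
  lambda* = (-4.8889, 0.6111)
  f(x*)   = 18.4444

x* = (-1.1111, -2, -2), lambda* = (-4.8889, 0.6111)


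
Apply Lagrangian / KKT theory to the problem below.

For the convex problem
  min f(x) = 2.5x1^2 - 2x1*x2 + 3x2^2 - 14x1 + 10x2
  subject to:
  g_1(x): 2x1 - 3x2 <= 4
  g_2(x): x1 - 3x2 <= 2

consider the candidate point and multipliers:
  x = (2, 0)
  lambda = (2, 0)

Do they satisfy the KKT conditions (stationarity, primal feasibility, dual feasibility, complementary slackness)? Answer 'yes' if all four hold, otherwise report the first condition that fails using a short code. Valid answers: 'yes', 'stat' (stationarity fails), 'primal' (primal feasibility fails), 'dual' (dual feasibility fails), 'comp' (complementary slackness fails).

Gradient of f: grad f(x) = Q x + c = (-4, 6)
Constraint values g_i(x) = a_i^T x - b_i:
  g_1((2, 0)) = 0
  g_2((2, 0)) = 0
Stationarity residual: grad f(x) + sum_i lambda_i a_i = (0, 0)
  -> stationarity OK
Primal feasibility (all g_i <= 0): OK
Dual feasibility (all lambda_i >= 0): OK
Complementary slackness (lambda_i * g_i(x) = 0 for all i): OK

Verdict: yes, KKT holds.

yes


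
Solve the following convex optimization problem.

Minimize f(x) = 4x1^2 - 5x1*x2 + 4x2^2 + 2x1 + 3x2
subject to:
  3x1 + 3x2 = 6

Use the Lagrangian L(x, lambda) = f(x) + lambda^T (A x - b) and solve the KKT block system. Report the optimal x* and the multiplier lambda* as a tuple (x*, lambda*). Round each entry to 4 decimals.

Form the Lagrangian:
  L(x, lambda) = (1/2) x^T Q x + c^T x + lambda^T (A x - b)
Stationarity (grad_x L = 0): Q x + c + A^T lambda = 0.
Primal feasibility: A x = b.

This gives the KKT block system:
  [ Q   A^T ] [ x     ]   [-c ]
  [ A    0  ] [ lambda ] = [ b ]

Solving the linear system:
  x*      = (1.0385, 0.9615)
  lambda* = (-1.8333)
  f(x*)   = 7.9808

x* = (1.0385, 0.9615), lambda* = (-1.8333)


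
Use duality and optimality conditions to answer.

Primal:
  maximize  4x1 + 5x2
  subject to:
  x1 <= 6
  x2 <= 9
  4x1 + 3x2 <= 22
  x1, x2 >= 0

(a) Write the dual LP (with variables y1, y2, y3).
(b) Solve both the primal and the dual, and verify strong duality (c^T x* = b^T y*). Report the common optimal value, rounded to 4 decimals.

The standard primal-dual pair for 'max c^T x s.t. A x <= b, x >= 0' is:
  Dual:  min b^T y  s.t.  A^T y >= c,  y >= 0.

So the dual LP is:
  minimize  6y1 + 9y2 + 22y3
  subject to:
    y1 + 4y3 >= 4
    y2 + 3y3 >= 5
    y1, y2, y3 >= 0

Solving the primal: x* = (0, 7.3333).
  primal value c^T x* = 36.6667.
Solving the dual: y* = (0, 0, 1.6667).
  dual value b^T y* = 36.6667.
Strong duality: c^T x* = b^T y*. Confirmed.

36.6667


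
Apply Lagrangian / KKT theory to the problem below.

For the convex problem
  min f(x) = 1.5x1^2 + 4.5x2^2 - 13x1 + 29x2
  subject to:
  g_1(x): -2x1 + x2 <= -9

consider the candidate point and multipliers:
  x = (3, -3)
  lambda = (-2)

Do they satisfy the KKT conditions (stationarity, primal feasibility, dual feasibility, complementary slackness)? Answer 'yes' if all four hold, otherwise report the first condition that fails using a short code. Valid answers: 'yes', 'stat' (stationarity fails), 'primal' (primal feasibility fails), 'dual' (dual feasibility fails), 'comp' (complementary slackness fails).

Gradient of f: grad f(x) = Q x + c = (-4, 2)
Constraint values g_i(x) = a_i^T x - b_i:
  g_1((3, -3)) = 0
Stationarity residual: grad f(x) + sum_i lambda_i a_i = (0, 0)
  -> stationarity OK
Primal feasibility (all g_i <= 0): OK
Dual feasibility (all lambda_i >= 0): FAILS
Complementary slackness (lambda_i * g_i(x) = 0 for all i): OK

Verdict: the first failing condition is dual_feasibility -> dual.

dual


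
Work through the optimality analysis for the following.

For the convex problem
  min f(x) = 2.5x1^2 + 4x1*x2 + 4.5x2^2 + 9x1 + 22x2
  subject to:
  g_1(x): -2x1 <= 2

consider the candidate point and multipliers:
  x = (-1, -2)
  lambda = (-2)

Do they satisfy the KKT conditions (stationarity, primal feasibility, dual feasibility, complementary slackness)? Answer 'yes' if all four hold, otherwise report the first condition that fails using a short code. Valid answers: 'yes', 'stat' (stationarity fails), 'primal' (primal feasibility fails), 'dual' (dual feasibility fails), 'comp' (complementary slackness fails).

Gradient of f: grad f(x) = Q x + c = (-4, 0)
Constraint values g_i(x) = a_i^T x - b_i:
  g_1((-1, -2)) = 0
Stationarity residual: grad f(x) + sum_i lambda_i a_i = (0, 0)
  -> stationarity OK
Primal feasibility (all g_i <= 0): OK
Dual feasibility (all lambda_i >= 0): FAILS
Complementary slackness (lambda_i * g_i(x) = 0 for all i): OK

Verdict: the first failing condition is dual_feasibility -> dual.

dual


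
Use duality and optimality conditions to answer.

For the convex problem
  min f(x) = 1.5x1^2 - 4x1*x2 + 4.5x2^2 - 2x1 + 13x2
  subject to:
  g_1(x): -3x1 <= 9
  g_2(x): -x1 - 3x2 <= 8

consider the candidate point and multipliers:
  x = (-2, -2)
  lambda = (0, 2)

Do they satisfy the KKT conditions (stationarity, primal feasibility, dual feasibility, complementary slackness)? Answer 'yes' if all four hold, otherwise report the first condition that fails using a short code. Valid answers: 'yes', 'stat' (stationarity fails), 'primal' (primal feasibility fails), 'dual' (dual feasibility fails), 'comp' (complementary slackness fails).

Gradient of f: grad f(x) = Q x + c = (0, 3)
Constraint values g_i(x) = a_i^T x - b_i:
  g_1((-2, -2)) = -3
  g_2((-2, -2)) = 0
Stationarity residual: grad f(x) + sum_i lambda_i a_i = (-2, -3)
  -> stationarity FAILS
Primal feasibility (all g_i <= 0): OK
Dual feasibility (all lambda_i >= 0): OK
Complementary slackness (lambda_i * g_i(x) = 0 for all i): OK

Verdict: the first failing condition is stationarity -> stat.

stat


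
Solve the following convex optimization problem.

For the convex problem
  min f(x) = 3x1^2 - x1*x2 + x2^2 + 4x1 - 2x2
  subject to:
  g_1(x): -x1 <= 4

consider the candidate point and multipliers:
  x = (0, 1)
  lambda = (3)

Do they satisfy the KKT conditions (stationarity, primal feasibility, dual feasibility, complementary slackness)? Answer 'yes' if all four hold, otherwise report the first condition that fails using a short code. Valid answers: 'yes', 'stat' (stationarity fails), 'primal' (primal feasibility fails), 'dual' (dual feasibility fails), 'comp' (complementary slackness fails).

Gradient of f: grad f(x) = Q x + c = (3, 0)
Constraint values g_i(x) = a_i^T x - b_i:
  g_1((0, 1)) = -4
Stationarity residual: grad f(x) + sum_i lambda_i a_i = (0, 0)
  -> stationarity OK
Primal feasibility (all g_i <= 0): OK
Dual feasibility (all lambda_i >= 0): OK
Complementary slackness (lambda_i * g_i(x) = 0 for all i): FAILS

Verdict: the first failing condition is complementary_slackness -> comp.

comp


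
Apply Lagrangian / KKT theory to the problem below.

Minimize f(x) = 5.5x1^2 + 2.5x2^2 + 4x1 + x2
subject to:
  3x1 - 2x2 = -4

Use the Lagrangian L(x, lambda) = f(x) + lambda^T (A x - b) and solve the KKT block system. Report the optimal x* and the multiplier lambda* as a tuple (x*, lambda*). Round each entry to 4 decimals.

Form the Lagrangian:
  L(x, lambda) = (1/2) x^T Q x + c^T x + lambda^T (A x - b)
Stationarity (grad_x L = 0): Q x + c + A^T lambda = 0.
Primal feasibility: A x = b.

This gives the KKT block system:
  [ Q   A^T ] [ x     ]   [-c ]
  [ A    0  ] [ lambda ] = [ b ]

Solving the linear system:
  x*      = (-0.9213, 0.618)
  lambda* = (2.0449)
  f(x*)   = 2.5562

x* = (-0.9213, 0.618), lambda* = (2.0449)


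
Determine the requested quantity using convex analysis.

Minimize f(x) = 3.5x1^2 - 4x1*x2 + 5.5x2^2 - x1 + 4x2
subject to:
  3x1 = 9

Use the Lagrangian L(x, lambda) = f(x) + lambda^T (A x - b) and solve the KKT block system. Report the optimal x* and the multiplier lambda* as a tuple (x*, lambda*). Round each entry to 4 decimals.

Form the Lagrangian:
  L(x, lambda) = (1/2) x^T Q x + c^T x + lambda^T (A x - b)
Stationarity (grad_x L = 0): Q x + c + A^T lambda = 0.
Primal feasibility: A x = b.

This gives the KKT block system:
  [ Q   A^T ] [ x     ]   [-c ]
  [ A    0  ] [ lambda ] = [ b ]

Solving the linear system:
  x*      = (3, 0.7273)
  lambda* = (-5.697)
  f(x*)   = 25.5909

x* = (3, 0.7273), lambda* = (-5.697)


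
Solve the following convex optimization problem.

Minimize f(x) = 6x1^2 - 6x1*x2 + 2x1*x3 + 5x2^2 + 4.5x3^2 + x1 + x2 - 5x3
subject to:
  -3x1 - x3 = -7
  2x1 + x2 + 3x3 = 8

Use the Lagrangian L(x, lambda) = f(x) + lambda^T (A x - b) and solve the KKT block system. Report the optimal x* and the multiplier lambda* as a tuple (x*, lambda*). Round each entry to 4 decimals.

Form the Lagrangian:
  L(x, lambda) = (1/2) x^T Q x + c^T x + lambda^T (A x - b)
Stationarity (grad_x L = 0): Q x + c + A^T lambda = 0.
Primal feasibility: A x = b.

This gives the KKT block system:
  [ Q   A^T ] [ x     ]   [-c ]
  [ A    0  ] [ lambda ] = [ b ]

Solving the linear system:
  x*      = (2.0205, 1.1437, 0.9384)
  lambda* = (6.5441, -0.3142)
  f(x*)   = 23.3973

x* = (2.0205, 1.1437, 0.9384), lambda* = (6.5441, -0.3142)


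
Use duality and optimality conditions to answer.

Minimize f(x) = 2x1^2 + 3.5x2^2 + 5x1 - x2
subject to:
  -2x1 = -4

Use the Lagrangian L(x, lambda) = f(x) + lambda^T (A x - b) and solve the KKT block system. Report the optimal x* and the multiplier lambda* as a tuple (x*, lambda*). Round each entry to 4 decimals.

Form the Lagrangian:
  L(x, lambda) = (1/2) x^T Q x + c^T x + lambda^T (A x - b)
Stationarity (grad_x L = 0): Q x + c + A^T lambda = 0.
Primal feasibility: A x = b.

This gives the KKT block system:
  [ Q   A^T ] [ x     ]   [-c ]
  [ A    0  ] [ lambda ] = [ b ]

Solving the linear system:
  x*      = (2, 0.1429)
  lambda* = (6.5)
  f(x*)   = 17.9286

x* = (2, 0.1429), lambda* = (6.5)


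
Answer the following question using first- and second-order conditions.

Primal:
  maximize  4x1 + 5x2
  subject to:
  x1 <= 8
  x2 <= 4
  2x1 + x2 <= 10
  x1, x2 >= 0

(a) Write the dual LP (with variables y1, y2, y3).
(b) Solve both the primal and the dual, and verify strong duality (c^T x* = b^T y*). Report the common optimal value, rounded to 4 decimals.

The standard primal-dual pair for 'max c^T x s.t. A x <= b, x >= 0' is:
  Dual:  min b^T y  s.t.  A^T y >= c,  y >= 0.

So the dual LP is:
  minimize  8y1 + 4y2 + 10y3
  subject to:
    y1 + 2y3 >= 4
    y2 + y3 >= 5
    y1, y2, y3 >= 0

Solving the primal: x* = (3, 4).
  primal value c^T x* = 32.
Solving the dual: y* = (0, 3, 2).
  dual value b^T y* = 32.
Strong duality: c^T x* = b^T y*. Confirmed.

32


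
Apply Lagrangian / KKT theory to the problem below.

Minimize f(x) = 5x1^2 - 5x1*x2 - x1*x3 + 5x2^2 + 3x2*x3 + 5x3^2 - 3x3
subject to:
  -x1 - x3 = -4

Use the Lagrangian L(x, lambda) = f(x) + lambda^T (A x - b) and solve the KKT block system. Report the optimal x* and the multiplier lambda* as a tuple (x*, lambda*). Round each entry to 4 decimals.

Form the Lagrangian:
  L(x, lambda) = (1/2) x^T Q x + c^T x + lambda^T (A x - b)
Stationarity (grad_x L = 0): Q x + c + A^T lambda = 0.
Primal feasibility: A x = b.

This gives the KKT block system:
  [ Q   A^T ] [ x     ]   [-c ]
  [ A    0  ] [ lambda ] = [ b ]

Solving the linear system:
  x*      = (2.0128, 0.4103, 1.9872)
  lambda* = (16.0897)
  f(x*)   = 29.1987

x* = (2.0128, 0.4103, 1.9872), lambda* = (16.0897)


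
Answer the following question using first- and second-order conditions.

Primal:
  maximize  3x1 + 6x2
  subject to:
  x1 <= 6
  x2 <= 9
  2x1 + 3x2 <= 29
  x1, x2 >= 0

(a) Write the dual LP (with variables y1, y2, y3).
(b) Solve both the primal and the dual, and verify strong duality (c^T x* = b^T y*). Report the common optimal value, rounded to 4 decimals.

The standard primal-dual pair for 'max c^T x s.t. A x <= b, x >= 0' is:
  Dual:  min b^T y  s.t.  A^T y >= c,  y >= 0.

So the dual LP is:
  minimize  6y1 + 9y2 + 29y3
  subject to:
    y1 + 2y3 >= 3
    y2 + 3y3 >= 6
    y1, y2, y3 >= 0

Solving the primal: x* = (1, 9).
  primal value c^T x* = 57.
Solving the dual: y* = (0, 1.5, 1.5).
  dual value b^T y* = 57.
Strong duality: c^T x* = b^T y*. Confirmed.

57


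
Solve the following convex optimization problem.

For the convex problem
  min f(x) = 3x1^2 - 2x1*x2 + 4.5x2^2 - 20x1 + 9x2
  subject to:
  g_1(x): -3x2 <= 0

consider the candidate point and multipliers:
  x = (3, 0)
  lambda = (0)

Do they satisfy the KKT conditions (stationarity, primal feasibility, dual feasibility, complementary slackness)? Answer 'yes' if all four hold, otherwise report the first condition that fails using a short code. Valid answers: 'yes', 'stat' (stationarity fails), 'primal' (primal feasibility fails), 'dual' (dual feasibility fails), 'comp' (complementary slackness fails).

Gradient of f: grad f(x) = Q x + c = (-2, 3)
Constraint values g_i(x) = a_i^T x - b_i:
  g_1((3, 0)) = 0
Stationarity residual: grad f(x) + sum_i lambda_i a_i = (-2, 3)
  -> stationarity FAILS
Primal feasibility (all g_i <= 0): OK
Dual feasibility (all lambda_i >= 0): OK
Complementary slackness (lambda_i * g_i(x) = 0 for all i): OK

Verdict: the first failing condition is stationarity -> stat.

stat


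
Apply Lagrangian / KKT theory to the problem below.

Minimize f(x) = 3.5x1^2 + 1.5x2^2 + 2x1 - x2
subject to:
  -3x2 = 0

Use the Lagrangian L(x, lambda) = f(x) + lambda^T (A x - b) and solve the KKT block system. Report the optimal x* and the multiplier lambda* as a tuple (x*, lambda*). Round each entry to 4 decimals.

Form the Lagrangian:
  L(x, lambda) = (1/2) x^T Q x + c^T x + lambda^T (A x - b)
Stationarity (grad_x L = 0): Q x + c + A^T lambda = 0.
Primal feasibility: A x = b.

This gives the KKT block system:
  [ Q   A^T ] [ x     ]   [-c ]
  [ A    0  ] [ lambda ] = [ b ]

Solving the linear system:
  x*      = (-0.2857, 0)
  lambda* = (-0.3333)
  f(x*)   = -0.2857

x* = (-0.2857, 0), lambda* = (-0.3333)


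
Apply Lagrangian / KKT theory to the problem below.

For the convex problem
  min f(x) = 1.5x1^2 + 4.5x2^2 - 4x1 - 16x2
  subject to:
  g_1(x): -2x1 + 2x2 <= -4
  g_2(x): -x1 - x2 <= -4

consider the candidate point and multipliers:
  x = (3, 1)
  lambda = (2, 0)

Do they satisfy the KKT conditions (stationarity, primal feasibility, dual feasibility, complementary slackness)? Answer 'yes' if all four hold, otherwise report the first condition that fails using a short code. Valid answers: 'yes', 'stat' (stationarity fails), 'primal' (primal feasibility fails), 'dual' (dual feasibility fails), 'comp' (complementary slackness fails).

Gradient of f: grad f(x) = Q x + c = (5, -7)
Constraint values g_i(x) = a_i^T x - b_i:
  g_1((3, 1)) = 0
  g_2((3, 1)) = 0
Stationarity residual: grad f(x) + sum_i lambda_i a_i = (1, -3)
  -> stationarity FAILS
Primal feasibility (all g_i <= 0): OK
Dual feasibility (all lambda_i >= 0): OK
Complementary slackness (lambda_i * g_i(x) = 0 for all i): OK

Verdict: the first failing condition is stationarity -> stat.

stat
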